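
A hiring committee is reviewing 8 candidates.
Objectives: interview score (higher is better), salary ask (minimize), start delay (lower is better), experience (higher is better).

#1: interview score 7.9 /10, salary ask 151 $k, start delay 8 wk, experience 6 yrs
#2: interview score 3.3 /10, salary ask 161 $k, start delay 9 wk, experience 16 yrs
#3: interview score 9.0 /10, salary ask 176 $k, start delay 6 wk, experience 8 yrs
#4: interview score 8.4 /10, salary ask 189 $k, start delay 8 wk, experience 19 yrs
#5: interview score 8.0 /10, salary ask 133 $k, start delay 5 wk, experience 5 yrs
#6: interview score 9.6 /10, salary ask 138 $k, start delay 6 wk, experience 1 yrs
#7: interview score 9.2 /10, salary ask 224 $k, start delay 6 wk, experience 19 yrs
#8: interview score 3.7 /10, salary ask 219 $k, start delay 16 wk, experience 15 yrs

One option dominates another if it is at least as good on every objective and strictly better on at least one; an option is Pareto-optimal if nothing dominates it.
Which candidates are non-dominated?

#1: not dominated.
#2: not dominated.
#3: not dominated.
#4: not dominated.
#5: not dominated (best salary ask).
#6: not dominated (best interview score).
#7: not dominated.
#8: dominated by #4 (interview score 8.4≥3.7, salary ask 189≤219, start delay 8≤16, experience 19≥15).

#1, #2, #3, #4, #5, #6, #7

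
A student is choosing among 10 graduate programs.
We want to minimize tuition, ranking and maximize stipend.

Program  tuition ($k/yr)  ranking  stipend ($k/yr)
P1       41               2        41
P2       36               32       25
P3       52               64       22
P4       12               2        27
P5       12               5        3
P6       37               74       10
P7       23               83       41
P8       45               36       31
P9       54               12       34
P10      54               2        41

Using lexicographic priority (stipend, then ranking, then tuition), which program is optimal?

P1

First maximize stipend: best is 41, kept {P1, P7, P10}.
Then minimize ranking: best is 2, kept {P1, P10}.
Then minimize tuition: best is 41, kept {P1}.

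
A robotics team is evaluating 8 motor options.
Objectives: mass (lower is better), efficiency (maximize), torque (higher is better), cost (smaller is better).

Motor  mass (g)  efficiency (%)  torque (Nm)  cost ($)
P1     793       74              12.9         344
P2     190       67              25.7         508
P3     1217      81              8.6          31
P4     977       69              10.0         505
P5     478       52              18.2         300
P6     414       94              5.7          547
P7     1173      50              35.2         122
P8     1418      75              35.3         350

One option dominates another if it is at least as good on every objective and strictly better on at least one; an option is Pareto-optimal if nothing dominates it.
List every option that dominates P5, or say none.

P1: worse on mass (793 vs 478).
P2: worse on cost (508 vs 300).
P3: worse on mass (1217 vs 478).
P4: worse on mass (977 vs 478).
P6: worse on torque (5.7 vs 18.2).
P7: worse on mass (1173 vs 478).
P8: worse on mass (1418 vs 478).
No option dominates P5.

none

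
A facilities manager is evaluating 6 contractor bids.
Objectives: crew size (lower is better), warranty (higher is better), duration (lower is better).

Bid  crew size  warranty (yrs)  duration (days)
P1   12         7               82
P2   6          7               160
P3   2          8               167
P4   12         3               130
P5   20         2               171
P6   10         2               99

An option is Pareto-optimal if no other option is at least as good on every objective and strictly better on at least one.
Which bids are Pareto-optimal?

P1, P2, P3, P6

P1: not dominated (best duration).
P2: not dominated.
P3: not dominated (best crew size).
P4: dominated by P1 (crew size 12≤12, warranty 7≥3, duration 82≤130).
P5: dominated by P1 (crew size 12≤20, warranty 7≥2, duration 82≤171).
P6: not dominated.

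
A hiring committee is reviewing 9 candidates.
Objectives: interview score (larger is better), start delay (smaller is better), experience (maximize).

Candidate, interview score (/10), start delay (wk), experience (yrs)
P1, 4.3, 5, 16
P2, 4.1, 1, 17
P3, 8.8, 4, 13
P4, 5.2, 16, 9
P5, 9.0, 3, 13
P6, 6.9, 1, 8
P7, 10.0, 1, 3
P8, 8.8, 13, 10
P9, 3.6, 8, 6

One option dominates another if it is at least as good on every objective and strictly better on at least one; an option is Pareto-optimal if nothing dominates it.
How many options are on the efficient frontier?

5

P1: not dominated.
P2: not dominated (best experience).
P3: dominated by P5 (interview score 9.0≥8.8, start delay 3≤4, experience 13≥13).
P4: dominated by P3 (interview score 8.8≥5.2, start delay 4≤16, experience 13≥9).
P5: not dominated.
P6: not dominated.
P7: not dominated (best interview score).
P8: dominated by P3 (interview score 8.8≥8.8, start delay 4≤13, experience 13≥10).
P9: dominated by P1 (interview score 4.3≥3.6, start delay 5≤8, experience 16≥6).
Pareto-optimal: P1, P2, P5, P6, P7 → 5.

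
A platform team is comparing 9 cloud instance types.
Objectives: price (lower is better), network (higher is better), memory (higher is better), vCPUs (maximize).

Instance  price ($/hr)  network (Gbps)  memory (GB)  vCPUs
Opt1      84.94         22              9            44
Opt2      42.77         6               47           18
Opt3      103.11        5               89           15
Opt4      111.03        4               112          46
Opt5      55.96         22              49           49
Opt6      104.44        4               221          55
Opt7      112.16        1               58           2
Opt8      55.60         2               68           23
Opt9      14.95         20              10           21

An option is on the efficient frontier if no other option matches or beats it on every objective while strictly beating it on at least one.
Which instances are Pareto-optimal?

Opt1: dominated by Opt5 (price 55.96≤84.94, network 22≥22, memory 49≥9, vCPUs 49≥44).
Opt2: not dominated.
Opt3: not dominated.
Opt4: dominated by Opt6 (price 104.44≤111.03, network 4≥4, memory 221≥112, vCPUs 55≥46).
Opt5: not dominated.
Opt6: not dominated (best memory).
Opt7: dominated by Opt3 (price 103.11≤112.16, network 5≥1, memory 89≥58, vCPUs 15≥2).
Opt8: not dominated.
Opt9: not dominated (best price).

Opt2, Opt3, Opt5, Opt6, Opt8, Opt9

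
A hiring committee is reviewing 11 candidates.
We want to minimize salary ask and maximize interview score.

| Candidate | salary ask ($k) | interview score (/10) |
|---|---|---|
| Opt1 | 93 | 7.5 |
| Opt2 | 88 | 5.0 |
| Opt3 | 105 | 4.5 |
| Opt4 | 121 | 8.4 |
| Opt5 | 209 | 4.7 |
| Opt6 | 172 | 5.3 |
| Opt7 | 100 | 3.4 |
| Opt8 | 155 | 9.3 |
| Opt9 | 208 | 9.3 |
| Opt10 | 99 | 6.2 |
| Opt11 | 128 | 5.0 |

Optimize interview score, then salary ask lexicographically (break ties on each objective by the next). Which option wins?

Opt8

First maximize interview score: best is 9.3, kept {Opt8, Opt9}.
Then minimize salary ask: best is 155, kept {Opt8}.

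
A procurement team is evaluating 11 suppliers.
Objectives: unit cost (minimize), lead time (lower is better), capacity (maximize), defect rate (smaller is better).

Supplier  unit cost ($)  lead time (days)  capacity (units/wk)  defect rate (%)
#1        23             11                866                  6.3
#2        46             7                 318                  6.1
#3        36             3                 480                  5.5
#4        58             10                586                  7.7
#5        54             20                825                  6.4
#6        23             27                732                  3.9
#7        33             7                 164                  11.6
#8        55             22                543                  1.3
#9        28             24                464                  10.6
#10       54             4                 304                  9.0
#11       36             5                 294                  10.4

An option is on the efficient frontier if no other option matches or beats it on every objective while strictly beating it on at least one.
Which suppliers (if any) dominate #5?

#1: unit cost 23≤54, lead time 11≤20, capacity 866≥825, defect rate 6.3≤6.4 — dominates #5.
Others (#2, #3, #4, #6, #7, #8, #9, #10, #11) are each worse than #5 on at least one objective.

#1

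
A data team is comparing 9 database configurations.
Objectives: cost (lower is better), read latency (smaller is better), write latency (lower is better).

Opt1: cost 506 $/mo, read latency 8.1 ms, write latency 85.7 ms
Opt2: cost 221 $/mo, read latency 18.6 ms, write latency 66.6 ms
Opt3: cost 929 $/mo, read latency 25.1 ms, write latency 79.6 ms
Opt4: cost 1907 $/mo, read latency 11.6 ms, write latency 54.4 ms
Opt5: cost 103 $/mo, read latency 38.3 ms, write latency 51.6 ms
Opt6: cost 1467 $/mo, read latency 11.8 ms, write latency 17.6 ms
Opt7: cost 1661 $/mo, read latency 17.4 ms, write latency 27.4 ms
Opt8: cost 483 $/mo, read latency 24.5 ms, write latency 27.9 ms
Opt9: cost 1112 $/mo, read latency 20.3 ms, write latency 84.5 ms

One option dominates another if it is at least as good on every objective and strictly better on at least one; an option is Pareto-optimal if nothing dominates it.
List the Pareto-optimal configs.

Opt1: not dominated (best read latency).
Opt2: not dominated.
Opt3: dominated by Opt2 (cost 221≤929, read latency 18.6≤25.1, write latency 66.6≤79.6).
Opt4: not dominated.
Opt5: not dominated (best cost).
Opt6: not dominated (best write latency).
Opt7: dominated by Opt6 (cost 1467≤1661, read latency 11.8≤17.4, write latency 17.6≤27.4).
Opt8: not dominated.
Opt9: dominated by Opt2 (cost 221≤1112, read latency 18.6≤20.3, write latency 66.6≤84.5).

Opt1, Opt2, Opt4, Opt5, Opt6, Opt8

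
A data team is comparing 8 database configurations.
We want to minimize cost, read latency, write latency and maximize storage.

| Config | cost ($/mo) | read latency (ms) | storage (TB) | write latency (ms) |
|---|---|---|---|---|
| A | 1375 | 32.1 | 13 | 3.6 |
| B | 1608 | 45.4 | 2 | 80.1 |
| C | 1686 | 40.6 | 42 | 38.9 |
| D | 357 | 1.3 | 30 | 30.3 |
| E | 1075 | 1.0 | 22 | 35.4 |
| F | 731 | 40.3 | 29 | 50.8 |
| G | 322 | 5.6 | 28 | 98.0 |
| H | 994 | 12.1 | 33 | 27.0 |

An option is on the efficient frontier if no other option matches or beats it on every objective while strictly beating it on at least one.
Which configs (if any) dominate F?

D

D: cost 357≤731, read latency 1.3≤40.3, storage 30≥29, write latency 30.3≤50.8 — dominates F.
Others (A, B, C, E, G, H) are each worse than F on at least one objective.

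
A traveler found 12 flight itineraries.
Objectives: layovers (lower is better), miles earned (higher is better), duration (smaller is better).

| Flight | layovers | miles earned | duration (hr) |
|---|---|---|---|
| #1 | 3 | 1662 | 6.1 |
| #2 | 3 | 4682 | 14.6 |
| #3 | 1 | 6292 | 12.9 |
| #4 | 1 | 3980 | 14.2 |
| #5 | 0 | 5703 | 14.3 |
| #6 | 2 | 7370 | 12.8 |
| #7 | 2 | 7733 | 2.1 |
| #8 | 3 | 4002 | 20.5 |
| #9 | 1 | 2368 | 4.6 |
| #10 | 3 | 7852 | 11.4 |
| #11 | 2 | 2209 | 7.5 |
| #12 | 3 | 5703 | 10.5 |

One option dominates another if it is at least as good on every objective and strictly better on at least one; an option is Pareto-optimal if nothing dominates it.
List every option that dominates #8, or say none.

#2, #3, #5, #6, #7, #10, #12

#2: layovers 3≤3, miles earned 4682≥4002, duration 14.6≤20.5 — dominates #8.
#3: layovers 1≤3, miles earned 6292≥4002, duration 12.9≤20.5 — dominates #8.
#5: layovers 0≤3, miles earned 5703≥4002, duration 14.3≤20.5 — dominates #8.
#6: layovers 2≤3, miles earned 7370≥4002, duration 12.8≤20.5 — dominates #8.
#7: layovers 2≤3, miles earned 7733≥4002, duration 2.1≤20.5 — dominates #8.
#10: layovers 3≤3, miles earned 7852≥4002, duration 11.4≤20.5 — dominates #8.
#12: layovers 3≤3, miles earned 5703≥4002, duration 10.5≤20.5 — dominates #8.
Others (#1, #4, #9, #11) are each worse than #8 on at least one objective.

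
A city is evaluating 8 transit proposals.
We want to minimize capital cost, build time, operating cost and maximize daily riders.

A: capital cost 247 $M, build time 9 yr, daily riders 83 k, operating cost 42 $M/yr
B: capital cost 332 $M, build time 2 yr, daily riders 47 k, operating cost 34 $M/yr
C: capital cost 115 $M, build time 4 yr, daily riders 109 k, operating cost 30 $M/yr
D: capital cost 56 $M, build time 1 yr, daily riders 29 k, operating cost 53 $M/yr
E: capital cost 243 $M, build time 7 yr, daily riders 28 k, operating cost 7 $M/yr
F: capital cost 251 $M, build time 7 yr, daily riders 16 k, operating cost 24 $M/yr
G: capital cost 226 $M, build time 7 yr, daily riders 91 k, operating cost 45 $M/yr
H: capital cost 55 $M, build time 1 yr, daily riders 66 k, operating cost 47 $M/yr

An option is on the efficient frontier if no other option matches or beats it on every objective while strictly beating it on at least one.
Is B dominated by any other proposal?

No

A: worse on build time (9 vs 2).
C: worse on build time (4 vs 2).
D: worse on daily riders (29 vs 47).
E: worse on build time (7 vs 2).
F: worse on build time (7 vs 2).
G: worse on build time (7 vs 2).
H: worse on operating cost (47 vs 34).
No option is at least as good as B on every objective and strictly better on one.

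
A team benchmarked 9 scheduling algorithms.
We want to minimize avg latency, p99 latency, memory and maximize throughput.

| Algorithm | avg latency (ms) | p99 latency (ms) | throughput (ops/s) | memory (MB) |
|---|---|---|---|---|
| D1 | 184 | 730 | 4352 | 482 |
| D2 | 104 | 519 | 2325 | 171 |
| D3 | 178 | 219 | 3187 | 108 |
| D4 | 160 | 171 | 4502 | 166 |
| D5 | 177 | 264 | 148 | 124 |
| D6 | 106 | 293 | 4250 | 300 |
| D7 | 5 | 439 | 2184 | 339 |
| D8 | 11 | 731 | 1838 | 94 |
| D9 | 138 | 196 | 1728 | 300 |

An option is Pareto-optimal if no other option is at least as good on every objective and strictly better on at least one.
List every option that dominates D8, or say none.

none

D1: worse on avg latency (184 vs 11).
D2: worse on avg latency (104 vs 11).
D3: worse on avg latency (178 vs 11).
D4: worse on avg latency (160 vs 11).
D5: worse on avg latency (177 vs 11).
D6: worse on avg latency (106 vs 11).
D7: worse on memory (339 vs 94).
D9: worse on avg latency (138 vs 11).
No option dominates D8.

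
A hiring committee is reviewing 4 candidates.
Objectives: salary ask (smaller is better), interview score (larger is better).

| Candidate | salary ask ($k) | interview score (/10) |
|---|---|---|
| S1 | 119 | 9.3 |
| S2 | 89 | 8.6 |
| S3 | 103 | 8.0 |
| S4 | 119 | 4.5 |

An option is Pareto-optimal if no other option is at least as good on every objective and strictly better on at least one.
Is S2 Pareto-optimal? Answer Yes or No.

Yes

S1: worse on salary ask (119 vs 89).
S3: worse on salary ask (103 vs 89).
S4: worse on salary ask (119 vs 89).
No option is at least as good as S2 on every objective and strictly better on one.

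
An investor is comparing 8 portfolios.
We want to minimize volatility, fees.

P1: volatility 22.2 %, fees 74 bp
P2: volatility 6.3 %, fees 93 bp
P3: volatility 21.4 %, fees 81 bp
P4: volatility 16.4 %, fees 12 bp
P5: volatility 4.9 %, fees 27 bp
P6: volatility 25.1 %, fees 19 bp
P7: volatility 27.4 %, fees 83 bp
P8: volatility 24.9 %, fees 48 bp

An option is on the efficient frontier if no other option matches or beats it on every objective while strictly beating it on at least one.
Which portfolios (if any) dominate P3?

P4: volatility 16.4≤21.4, fees 12≤81 — dominates P3.
P5: volatility 4.9≤21.4, fees 27≤81 — dominates P3.
Others (P1, P2, P6, P7, P8) are each worse than P3 on at least one objective.

P4, P5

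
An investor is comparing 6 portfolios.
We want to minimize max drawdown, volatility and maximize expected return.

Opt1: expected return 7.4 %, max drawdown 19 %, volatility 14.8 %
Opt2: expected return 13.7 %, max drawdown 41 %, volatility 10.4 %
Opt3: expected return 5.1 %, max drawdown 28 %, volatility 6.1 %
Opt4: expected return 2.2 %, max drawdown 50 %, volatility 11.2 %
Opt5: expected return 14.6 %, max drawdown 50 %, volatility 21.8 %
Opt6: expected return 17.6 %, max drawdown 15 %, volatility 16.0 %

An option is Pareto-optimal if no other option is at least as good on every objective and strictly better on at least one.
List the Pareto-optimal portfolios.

Opt1: not dominated.
Opt2: not dominated.
Opt3: not dominated (best volatility).
Opt4: dominated by Opt2 (expected return 13.7≥2.2, max drawdown 41≤50, volatility 10.4≤11.2).
Opt5: dominated by Opt6 (expected return 17.6≥14.6, max drawdown 15≤50, volatility 16.0≤21.8).
Opt6: not dominated (best expected return).

Opt1, Opt2, Opt3, Opt6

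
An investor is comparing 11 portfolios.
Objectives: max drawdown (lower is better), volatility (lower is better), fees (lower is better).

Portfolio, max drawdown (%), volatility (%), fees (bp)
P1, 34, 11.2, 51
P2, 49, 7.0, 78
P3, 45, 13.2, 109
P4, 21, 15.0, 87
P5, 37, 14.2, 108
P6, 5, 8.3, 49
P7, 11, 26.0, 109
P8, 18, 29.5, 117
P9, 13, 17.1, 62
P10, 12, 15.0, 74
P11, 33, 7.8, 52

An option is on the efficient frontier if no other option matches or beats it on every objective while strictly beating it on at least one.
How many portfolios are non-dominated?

P1: dominated by P6 (max drawdown 5≤34, volatility 8.3≤11.2, fees 49≤51).
P2: not dominated (best volatility).
P3: dominated by P1 (max drawdown 34≤45, volatility 11.2≤13.2, fees 51≤109).
P4: dominated by P6 (max drawdown 5≤21, volatility 8.3≤15.0, fees 49≤87).
P5: dominated by P1 (max drawdown 34≤37, volatility 11.2≤14.2, fees 51≤108).
P6: not dominated (best max drawdown).
P7: dominated by P6 (max drawdown 5≤11, volatility 8.3≤26.0, fees 49≤109).
P8: dominated by P6 (max drawdown 5≤18, volatility 8.3≤29.5, fees 49≤117).
P9: dominated by P6 (max drawdown 5≤13, volatility 8.3≤17.1, fees 49≤62).
P10: dominated by P6 (max drawdown 5≤12, volatility 8.3≤15.0, fees 49≤74).
P11: not dominated.
Pareto-optimal: P2, P6, P11 → 3.

3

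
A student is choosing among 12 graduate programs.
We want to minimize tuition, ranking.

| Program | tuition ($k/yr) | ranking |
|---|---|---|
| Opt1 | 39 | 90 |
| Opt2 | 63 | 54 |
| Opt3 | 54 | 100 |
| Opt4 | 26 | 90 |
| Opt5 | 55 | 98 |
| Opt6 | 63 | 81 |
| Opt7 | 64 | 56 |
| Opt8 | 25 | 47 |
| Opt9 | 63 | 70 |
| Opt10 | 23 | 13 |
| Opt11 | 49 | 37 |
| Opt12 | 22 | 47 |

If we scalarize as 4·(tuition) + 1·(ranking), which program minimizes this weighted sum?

Opt1: 4·39 + 1·90 = 246
Opt2: 4·63 + 1·54 = 306
Opt3: 4·54 + 1·100 = 316
Opt4: 4·26 + 1·90 = 194
Opt5: 4·55 + 1·98 = 318
Opt6: 4·63 + 1·81 = 333
Opt7: 4·64 + 1·56 = 312
Opt8: 4·25 + 1·47 = 147
Opt9: 4·63 + 1·70 = 322
Opt10: 4·23 + 1·13 = 105
Opt11: 4·49 + 1·37 = 233
Opt12: 4·22 + 1·47 = 135
Lowest: Opt10 at 105.

Opt10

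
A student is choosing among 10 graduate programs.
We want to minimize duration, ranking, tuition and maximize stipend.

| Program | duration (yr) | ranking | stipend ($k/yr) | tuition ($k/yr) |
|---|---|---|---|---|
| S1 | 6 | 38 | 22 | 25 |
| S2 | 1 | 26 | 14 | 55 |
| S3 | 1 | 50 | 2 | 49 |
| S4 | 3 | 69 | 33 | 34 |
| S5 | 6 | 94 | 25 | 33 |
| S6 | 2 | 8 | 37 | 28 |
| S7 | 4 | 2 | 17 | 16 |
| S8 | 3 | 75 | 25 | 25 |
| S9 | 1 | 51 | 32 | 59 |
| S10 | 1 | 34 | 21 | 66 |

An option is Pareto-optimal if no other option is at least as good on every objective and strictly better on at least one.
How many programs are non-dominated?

S1: not dominated.
S2: not dominated.
S3: not dominated.
S4: dominated by S6 (duration 2≤3, ranking 8≤69, stipend 37≥33, tuition 28≤34).
S5: dominated by S6 (duration 2≤6, ranking 8≤94, stipend 37≥25, tuition 28≤33).
S6: not dominated (best stipend).
S7: not dominated (best ranking).
S8: not dominated.
S9: not dominated.
S10: not dominated.
Pareto-optimal: S1, S2, S3, S6, S7, S8, S9, S10 → 8.

8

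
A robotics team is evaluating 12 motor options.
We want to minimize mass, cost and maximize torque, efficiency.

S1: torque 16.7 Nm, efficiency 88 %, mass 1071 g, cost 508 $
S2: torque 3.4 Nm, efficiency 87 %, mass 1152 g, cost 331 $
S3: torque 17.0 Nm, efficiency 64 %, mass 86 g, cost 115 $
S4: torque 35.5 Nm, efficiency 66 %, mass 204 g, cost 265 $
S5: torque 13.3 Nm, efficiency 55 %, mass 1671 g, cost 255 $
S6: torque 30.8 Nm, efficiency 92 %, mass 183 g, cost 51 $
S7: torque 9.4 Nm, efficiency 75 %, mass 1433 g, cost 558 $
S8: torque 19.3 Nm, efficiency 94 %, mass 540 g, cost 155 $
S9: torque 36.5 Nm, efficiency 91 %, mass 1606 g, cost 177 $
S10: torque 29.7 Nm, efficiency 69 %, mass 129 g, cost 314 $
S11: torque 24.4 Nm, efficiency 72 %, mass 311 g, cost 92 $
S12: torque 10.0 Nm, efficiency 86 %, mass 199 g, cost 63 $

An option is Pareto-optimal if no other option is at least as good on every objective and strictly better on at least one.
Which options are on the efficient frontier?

S3, S4, S6, S8, S9, S10

S1: dominated by S6 (torque 30.8≥16.7, efficiency 92≥88, mass 183≤1071, cost 51≤508).
S2: dominated by S6 (torque 30.8≥3.4, efficiency 92≥87, mass 183≤1152, cost 51≤331).
S3: not dominated (best mass).
S4: not dominated.
S5: dominated by S3 (torque 17.0≥13.3, efficiency 64≥55, mass 86≤1671, cost 115≤255).
S6: not dominated (best cost).
S7: dominated by S1 (torque 16.7≥9.4, efficiency 88≥75, mass 1071≤1433, cost 508≤558).
S8: not dominated (best efficiency).
S9: not dominated (best torque).
S10: not dominated.
S11: dominated by S6 (torque 30.8≥24.4, efficiency 92≥72, mass 183≤311, cost 51≤92).
S12: dominated by S6 (torque 30.8≥10.0, efficiency 92≥86, mass 183≤199, cost 51≤63).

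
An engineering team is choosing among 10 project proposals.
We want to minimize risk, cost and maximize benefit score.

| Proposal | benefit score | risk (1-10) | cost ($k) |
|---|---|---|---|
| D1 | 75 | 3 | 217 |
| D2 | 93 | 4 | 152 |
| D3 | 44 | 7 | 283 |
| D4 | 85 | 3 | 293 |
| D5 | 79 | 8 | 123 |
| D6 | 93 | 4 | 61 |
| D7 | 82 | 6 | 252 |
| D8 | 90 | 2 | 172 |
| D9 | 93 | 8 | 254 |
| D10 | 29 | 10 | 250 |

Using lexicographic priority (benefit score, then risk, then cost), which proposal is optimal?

D6

First maximize benefit score: best is 93, kept {D2, D6, D9}.
Then minimize risk: best is 4, kept {D2, D6}.
Then minimize cost: best is 61, kept {D6}.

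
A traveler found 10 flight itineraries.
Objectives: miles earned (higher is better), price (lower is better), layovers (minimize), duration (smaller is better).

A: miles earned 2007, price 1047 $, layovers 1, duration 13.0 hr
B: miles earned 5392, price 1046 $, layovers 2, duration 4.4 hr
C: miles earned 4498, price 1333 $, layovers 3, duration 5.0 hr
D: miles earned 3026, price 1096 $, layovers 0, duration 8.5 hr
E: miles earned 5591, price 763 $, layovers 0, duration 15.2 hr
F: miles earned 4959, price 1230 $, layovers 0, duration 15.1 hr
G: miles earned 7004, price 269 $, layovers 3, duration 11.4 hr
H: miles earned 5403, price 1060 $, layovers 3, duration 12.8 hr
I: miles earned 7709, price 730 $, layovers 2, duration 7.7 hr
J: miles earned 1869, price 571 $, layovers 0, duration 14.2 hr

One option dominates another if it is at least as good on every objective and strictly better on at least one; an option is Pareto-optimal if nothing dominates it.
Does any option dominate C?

Yes

B vs C: miles earned 5392≥4498, price 1046≤1333, layovers 2≤3, duration 4.4≤5.0 — B is at least as good on every objective and strictly better on at least one, so B dominates C.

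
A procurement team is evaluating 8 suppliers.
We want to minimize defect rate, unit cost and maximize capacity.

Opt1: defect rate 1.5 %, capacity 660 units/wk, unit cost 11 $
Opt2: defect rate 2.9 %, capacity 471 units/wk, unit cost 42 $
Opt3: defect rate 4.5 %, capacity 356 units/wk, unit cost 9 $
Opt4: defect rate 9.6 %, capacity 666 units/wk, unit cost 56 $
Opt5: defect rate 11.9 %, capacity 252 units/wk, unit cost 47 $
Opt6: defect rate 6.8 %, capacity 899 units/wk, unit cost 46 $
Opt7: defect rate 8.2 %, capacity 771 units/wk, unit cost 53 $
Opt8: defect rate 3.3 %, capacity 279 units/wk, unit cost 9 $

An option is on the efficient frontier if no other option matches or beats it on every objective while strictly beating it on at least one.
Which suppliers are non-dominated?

Opt1, Opt3, Opt6, Opt8

Opt1: not dominated (best defect rate).
Opt2: dominated by Opt1 (defect rate 1.5≤2.9, capacity 660≥471, unit cost 11≤42).
Opt3: not dominated.
Opt4: dominated by Opt6 (defect rate 6.8≤9.6, capacity 899≥666, unit cost 46≤56).
Opt5: dominated by Opt1 (defect rate 1.5≤11.9, capacity 660≥252, unit cost 11≤47).
Opt6: not dominated (best capacity).
Opt7: dominated by Opt6 (defect rate 6.8≤8.2, capacity 899≥771, unit cost 46≤53).
Opt8: not dominated.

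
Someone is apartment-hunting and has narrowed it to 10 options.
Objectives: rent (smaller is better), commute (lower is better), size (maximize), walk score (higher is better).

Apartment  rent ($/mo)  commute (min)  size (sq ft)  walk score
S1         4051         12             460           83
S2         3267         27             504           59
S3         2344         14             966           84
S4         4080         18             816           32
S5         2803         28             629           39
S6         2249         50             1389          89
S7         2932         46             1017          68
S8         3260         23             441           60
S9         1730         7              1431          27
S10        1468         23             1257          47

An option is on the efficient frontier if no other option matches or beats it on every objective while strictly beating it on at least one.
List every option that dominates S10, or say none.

S1: worse on rent (4051 vs 1468).
S2: worse on rent (3267 vs 1468).
S3: worse on rent (2344 vs 1468).
S4: worse on rent (4080 vs 1468).
S5: worse on rent (2803 vs 1468).
S6: worse on rent (2249 vs 1468).
S7: worse on rent (2932 vs 1468).
S8: worse on rent (3260 vs 1468).
S9: worse on rent (1730 vs 1468).
No option dominates S10.

none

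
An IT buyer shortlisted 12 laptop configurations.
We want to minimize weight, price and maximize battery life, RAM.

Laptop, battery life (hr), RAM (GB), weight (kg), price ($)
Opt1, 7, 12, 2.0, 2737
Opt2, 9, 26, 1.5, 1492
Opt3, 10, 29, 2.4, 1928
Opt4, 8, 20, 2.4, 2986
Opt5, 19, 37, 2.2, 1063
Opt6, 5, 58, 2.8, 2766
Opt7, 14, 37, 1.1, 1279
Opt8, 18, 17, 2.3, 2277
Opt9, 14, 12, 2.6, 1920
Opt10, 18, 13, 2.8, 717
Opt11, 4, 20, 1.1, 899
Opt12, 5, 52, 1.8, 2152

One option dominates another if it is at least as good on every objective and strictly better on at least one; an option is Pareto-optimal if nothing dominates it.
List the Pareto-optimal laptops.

Opt5, Opt6, Opt7, Opt10, Opt11, Opt12

Opt1: dominated by Opt2 (battery life 9≥7, RAM 26≥12, weight 1.5≤2.0, price 1492≤2737).
Opt2: dominated by Opt7 (battery life 14≥9, RAM 37≥26, weight 1.1≤1.5, price 1279≤1492).
Opt3: dominated by Opt5 (battery life 19≥10, RAM 37≥29, weight 2.2≤2.4, price 1063≤1928).
Opt4: dominated by Opt2 (battery life 9≥8, RAM 26≥20, weight 1.5≤2.4, price 1492≤2986).
Opt5: not dominated (best battery life).
Opt6: not dominated (best RAM).
Opt7: not dominated.
Opt8: dominated by Opt5 (battery life 19≥18, RAM 37≥17, weight 2.2≤2.3, price 1063≤2277).
Opt9: dominated by Opt5 (battery life 19≥14, RAM 37≥12, weight 2.2≤2.6, price 1063≤1920).
Opt10: not dominated (best price).
Opt11: not dominated.
Opt12: not dominated.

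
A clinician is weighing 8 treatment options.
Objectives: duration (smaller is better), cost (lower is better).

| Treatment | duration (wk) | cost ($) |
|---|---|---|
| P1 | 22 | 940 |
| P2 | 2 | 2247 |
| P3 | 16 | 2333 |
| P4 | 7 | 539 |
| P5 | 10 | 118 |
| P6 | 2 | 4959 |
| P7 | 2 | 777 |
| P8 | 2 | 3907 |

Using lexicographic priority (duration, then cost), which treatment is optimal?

P7

First minimize duration: best is 2, kept {P2, P6, P7, P8}.
Then minimize cost: best is 777, kept {P7}.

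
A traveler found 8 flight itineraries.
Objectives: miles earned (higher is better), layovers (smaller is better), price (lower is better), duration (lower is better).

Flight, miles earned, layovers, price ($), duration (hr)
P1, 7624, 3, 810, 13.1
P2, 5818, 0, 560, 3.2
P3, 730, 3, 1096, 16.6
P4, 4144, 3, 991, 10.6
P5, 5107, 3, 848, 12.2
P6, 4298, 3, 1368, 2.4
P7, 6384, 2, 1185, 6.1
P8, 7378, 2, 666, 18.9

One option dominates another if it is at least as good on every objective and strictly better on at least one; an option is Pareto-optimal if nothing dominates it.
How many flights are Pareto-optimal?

P1: not dominated (best miles earned).
P2: not dominated (best layovers).
P3: dominated by P1 (miles earned 7624≥730, layovers 3≤3, price 810≤1096, duration 13.1≤16.6).
P4: dominated by P2 (miles earned 5818≥4144, layovers 0≤3, price 560≤991, duration 3.2≤10.6).
P5: dominated by P2 (miles earned 5818≥5107, layovers 0≤3, price 560≤848, duration 3.2≤12.2).
P6: not dominated (best duration).
P7: not dominated.
P8: not dominated.
Pareto-optimal: P1, P2, P6, P7, P8 → 5.

5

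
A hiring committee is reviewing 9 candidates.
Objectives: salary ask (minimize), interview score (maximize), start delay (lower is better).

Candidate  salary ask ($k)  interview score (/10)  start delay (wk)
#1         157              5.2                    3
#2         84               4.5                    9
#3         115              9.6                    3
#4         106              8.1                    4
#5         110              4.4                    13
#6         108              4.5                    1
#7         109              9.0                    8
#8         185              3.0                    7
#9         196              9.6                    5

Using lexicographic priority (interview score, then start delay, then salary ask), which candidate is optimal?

#3

First maximize interview score: best is 9.6, kept {#3, #9}.
Then minimize start delay: best is 3, kept {#3}.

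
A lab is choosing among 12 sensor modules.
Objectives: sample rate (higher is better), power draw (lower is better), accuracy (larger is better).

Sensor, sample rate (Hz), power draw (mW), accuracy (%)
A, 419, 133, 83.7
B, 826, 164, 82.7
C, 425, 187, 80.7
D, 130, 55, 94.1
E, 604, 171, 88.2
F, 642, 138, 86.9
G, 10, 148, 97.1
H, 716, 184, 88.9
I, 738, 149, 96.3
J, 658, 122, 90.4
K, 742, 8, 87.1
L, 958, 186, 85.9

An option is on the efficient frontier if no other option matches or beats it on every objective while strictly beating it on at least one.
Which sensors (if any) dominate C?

B, E, F, H, I, J, K, L

B: sample rate 826≥425, power draw 164≤187, accuracy 82.7≥80.7 — dominates C.
E: sample rate 604≥425, power draw 171≤187, accuracy 88.2≥80.7 — dominates C.
F: sample rate 642≥425, power draw 138≤187, accuracy 86.9≥80.7 — dominates C.
H: sample rate 716≥425, power draw 184≤187, accuracy 88.9≥80.7 — dominates C.
I: sample rate 738≥425, power draw 149≤187, accuracy 96.3≥80.7 — dominates C.
J: sample rate 658≥425, power draw 122≤187, accuracy 90.4≥80.7 — dominates C.
K: sample rate 742≥425, power draw 8≤187, accuracy 87.1≥80.7 — dominates C.
L: sample rate 958≥425, power draw 186≤187, accuracy 85.9≥80.7 — dominates C.
Others (A, D, G) are each worse than C on at least one objective.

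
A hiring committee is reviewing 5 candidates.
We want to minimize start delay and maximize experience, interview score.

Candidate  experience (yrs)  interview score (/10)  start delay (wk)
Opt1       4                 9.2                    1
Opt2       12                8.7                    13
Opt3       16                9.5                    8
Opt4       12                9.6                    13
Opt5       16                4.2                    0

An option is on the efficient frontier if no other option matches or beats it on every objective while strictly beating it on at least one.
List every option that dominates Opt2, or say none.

Opt3, Opt4

Opt3: experience 16≥12, interview score 9.5≥8.7, start delay 8≤13 — dominates Opt2.
Opt4: experience 12≥12, interview score 9.6≥8.7, start delay 13≤13 — dominates Opt2.
Others (Opt1, Opt5) are each worse than Opt2 on at least one objective.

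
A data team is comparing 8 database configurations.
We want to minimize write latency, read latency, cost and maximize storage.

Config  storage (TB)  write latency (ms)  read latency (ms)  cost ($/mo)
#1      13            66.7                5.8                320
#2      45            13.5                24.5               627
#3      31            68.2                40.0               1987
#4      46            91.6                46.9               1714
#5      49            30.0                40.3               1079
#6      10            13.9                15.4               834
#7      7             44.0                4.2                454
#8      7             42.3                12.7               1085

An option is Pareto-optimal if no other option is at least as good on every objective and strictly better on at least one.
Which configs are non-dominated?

#1, #2, #5, #6, #7, #8

#1: not dominated (best cost).
#2: not dominated (best write latency).
#3: dominated by #2 (storage 45≥31, write latency 13.5≤68.2, read latency 24.5≤40.0, cost 627≤1987).
#4: dominated by #5 (storage 49≥46, write latency 30.0≤91.6, read latency 40.3≤46.9, cost 1079≤1714).
#5: not dominated (best storage).
#6: not dominated.
#7: not dominated (best read latency).
#8: not dominated.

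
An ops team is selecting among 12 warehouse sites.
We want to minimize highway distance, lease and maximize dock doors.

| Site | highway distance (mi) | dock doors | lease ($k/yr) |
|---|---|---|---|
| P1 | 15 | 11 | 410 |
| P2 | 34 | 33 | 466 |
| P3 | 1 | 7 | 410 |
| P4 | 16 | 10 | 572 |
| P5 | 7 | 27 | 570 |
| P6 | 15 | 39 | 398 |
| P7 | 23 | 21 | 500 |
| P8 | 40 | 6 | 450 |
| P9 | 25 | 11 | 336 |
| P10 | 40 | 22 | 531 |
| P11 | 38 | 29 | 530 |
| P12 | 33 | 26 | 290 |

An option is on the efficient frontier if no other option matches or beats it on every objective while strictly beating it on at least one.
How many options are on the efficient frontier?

5

P1: dominated by P6 (highway distance 15≤15, dock doors 39≥11, lease 398≤410).
P2: dominated by P6 (highway distance 15≤34, dock doors 39≥33, lease 398≤466).
P3: not dominated (best highway distance).
P4: dominated by P1 (highway distance 15≤16, dock doors 11≥10, lease 410≤572).
P5: not dominated.
P6: not dominated (best dock doors).
P7: dominated by P6 (highway distance 15≤23, dock doors 39≥21, lease 398≤500).
P8: dominated by P1 (highway distance 15≤40, dock doors 11≥6, lease 410≤450).
P9: not dominated.
P10: dominated by P2 (highway distance 34≤40, dock doors 33≥22, lease 466≤531).
P11: dominated by P2 (highway distance 34≤38, dock doors 33≥29, lease 466≤530).
P12: not dominated (best lease).
Pareto-optimal: P3, P5, P6, P9, P12 → 5.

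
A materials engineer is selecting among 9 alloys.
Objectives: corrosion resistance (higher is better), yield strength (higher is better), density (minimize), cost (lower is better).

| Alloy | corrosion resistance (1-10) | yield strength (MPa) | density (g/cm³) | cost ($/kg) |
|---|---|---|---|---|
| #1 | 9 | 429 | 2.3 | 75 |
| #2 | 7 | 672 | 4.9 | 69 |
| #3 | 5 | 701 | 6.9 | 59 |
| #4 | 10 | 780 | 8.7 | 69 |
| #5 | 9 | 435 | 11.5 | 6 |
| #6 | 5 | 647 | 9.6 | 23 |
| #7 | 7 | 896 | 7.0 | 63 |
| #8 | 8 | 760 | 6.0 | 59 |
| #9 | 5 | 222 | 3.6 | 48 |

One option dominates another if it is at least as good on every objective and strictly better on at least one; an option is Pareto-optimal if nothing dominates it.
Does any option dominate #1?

#2: worse on corrosion resistance (7 vs 9).
#3: worse on corrosion resistance (5 vs 9).
#4: worse on density (8.7 vs 2.3).
#5: worse on density (11.5 vs 2.3).
#6: worse on corrosion resistance (5 vs 9).
#7: worse on corrosion resistance (7 vs 9).
#8: worse on corrosion resistance (8 vs 9).
#9: worse on corrosion resistance (5 vs 9).
No option is at least as good as #1 on every objective and strictly better on one.

No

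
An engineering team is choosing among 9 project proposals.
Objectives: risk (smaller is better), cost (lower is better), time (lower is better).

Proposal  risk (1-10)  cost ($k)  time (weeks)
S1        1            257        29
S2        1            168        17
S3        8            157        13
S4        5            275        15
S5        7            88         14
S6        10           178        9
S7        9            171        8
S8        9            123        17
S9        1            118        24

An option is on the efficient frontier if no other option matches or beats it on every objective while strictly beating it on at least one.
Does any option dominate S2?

No

S1: worse on cost (257 vs 168).
S3: worse on risk (8 vs 1).
S4: worse on risk (5 vs 1).
S5: worse on risk (7 vs 1).
S6: worse on risk (10 vs 1).
S7: worse on risk (9 vs 1).
S8: worse on risk (9 vs 1).
S9: worse on time (24 vs 17).
No option is at least as good as S2 on every objective and strictly better on one.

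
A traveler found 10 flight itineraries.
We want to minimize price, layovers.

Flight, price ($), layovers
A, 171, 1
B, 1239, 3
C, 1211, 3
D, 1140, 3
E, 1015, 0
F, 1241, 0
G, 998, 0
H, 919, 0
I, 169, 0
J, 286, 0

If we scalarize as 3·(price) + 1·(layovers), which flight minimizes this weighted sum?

I

A: 3·171 + 1·1 = 514
B: 3·1239 + 1·3 = 3720
C: 3·1211 + 1·3 = 3636
D: 3·1140 + 1·3 = 3423
E: 3·1015 + 1·0 = 3045
F: 3·1241 + 1·0 = 3723
G: 3·998 + 1·0 = 2994
H: 3·919 + 1·0 = 2757
I: 3·169 + 1·0 = 507
J: 3·286 + 1·0 = 858
Lowest: I at 507.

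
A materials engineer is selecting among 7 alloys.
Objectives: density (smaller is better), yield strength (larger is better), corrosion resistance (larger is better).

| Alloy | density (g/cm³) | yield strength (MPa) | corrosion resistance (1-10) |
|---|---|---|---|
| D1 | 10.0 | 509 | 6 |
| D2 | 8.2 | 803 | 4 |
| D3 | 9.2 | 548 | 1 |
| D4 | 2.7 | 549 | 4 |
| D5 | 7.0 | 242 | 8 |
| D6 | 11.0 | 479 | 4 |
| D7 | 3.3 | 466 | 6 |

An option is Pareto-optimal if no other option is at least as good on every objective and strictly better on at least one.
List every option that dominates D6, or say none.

D1, D2, D4

D1: density 10.0≤11.0, yield strength 509≥479, corrosion resistance 6≥4 — dominates D6.
D2: density 8.2≤11.0, yield strength 803≥479, corrosion resistance 4≥4 — dominates D6.
D4: density 2.7≤11.0, yield strength 549≥479, corrosion resistance 4≥4 — dominates D6.
Others (D3, D5, D7) are each worse than D6 on at least one objective.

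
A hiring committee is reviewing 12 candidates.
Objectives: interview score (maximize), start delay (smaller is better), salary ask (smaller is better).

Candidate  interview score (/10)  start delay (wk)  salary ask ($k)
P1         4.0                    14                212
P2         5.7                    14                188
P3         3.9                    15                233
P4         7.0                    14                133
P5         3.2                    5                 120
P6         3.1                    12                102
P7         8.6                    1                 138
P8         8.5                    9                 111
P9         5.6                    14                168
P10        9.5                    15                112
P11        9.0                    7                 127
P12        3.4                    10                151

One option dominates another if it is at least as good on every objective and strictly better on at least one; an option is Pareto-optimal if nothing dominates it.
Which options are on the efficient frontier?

P5, P6, P7, P8, P10, P11

P1: dominated by P2 (interview score 5.7≥4.0, start delay 14≤14, salary ask 188≤212).
P2: dominated by P4 (interview score 7.0≥5.7, start delay 14≤14, salary ask 133≤188).
P3: dominated by P1 (interview score 4.0≥3.9, start delay 14≤15, salary ask 212≤233).
P4: dominated by P8 (interview score 8.5≥7.0, start delay 9≤14, salary ask 111≤133).
P5: not dominated.
P6: not dominated (best salary ask).
P7: not dominated (best start delay).
P8: not dominated.
P9: dominated by P4 (interview score 7.0≥5.6, start delay 14≤14, salary ask 133≤168).
P10: not dominated (best interview score).
P11: not dominated.
P12: dominated by P7 (interview score 8.6≥3.4, start delay 1≤10, salary ask 138≤151).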